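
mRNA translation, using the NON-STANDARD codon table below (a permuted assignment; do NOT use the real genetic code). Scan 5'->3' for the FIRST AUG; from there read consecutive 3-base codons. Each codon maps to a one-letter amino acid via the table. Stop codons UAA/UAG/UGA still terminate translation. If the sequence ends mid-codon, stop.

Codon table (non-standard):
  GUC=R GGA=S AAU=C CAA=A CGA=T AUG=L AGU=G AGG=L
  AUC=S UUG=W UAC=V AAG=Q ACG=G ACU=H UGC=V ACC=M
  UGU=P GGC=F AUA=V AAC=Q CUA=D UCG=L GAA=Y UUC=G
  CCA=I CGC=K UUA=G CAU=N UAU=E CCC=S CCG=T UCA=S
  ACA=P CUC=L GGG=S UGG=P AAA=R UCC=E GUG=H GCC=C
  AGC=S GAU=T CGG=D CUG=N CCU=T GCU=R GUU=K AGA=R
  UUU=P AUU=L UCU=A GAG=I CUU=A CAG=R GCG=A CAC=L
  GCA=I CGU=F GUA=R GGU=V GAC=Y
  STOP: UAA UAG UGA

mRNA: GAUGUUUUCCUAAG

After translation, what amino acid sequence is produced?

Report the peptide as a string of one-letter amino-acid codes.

Answer: LPE

Derivation:
start AUG at pos 1
pos 1: AUG -> L; peptide=L
pos 4: UUU -> P; peptide=LP
pos 7: UCC -> E; peptide=LPE
pos 10: UAA -> STOP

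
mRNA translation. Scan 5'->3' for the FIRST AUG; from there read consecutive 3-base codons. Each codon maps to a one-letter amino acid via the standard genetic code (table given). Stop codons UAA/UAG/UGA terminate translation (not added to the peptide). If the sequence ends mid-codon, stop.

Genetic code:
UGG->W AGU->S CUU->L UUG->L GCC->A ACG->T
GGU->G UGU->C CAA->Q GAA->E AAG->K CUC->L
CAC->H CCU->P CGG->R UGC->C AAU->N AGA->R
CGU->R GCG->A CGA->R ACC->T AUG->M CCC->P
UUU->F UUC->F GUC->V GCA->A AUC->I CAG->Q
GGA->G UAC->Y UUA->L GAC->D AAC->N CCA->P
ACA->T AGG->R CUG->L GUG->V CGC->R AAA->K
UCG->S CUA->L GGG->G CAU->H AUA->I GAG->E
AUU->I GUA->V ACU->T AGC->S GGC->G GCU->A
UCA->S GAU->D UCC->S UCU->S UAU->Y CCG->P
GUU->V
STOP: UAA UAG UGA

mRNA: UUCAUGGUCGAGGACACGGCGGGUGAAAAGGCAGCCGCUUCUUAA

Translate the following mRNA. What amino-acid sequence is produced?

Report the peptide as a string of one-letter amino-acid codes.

start AUG at pos 3
pos 3: AUG -> M; peptide=M
pos 6: GUC -> V; peptide=MV
pos 9: GAG -> E; peptide=MVE
pos 12: GAC -> D; peptide=MVED
pos 15: ACG -> T; peptide=MVEDT
pos 18: GCG -> A; peptide=MVEDTA
pos 21: GGU -> G; peptide=MVEDTAG
pos 24: GAA -> E; peptide=MVEDTAGE
pos 27: AAG -> K; peptide=MVEDTAGEK
pos 30: GCA -> A; peptide=MVEDTAGEKA
pos 33: GCC -> A; peptide=MVEDTAGEKAA
pos 36: GCU -> A; peptide=MVEDTAGEKAAA
pos 39: UCU -> S; peptide=MVEDTAGEKAAAS
pos 42: UAA -> STOP

Answer: MVEDTAGEKAAAS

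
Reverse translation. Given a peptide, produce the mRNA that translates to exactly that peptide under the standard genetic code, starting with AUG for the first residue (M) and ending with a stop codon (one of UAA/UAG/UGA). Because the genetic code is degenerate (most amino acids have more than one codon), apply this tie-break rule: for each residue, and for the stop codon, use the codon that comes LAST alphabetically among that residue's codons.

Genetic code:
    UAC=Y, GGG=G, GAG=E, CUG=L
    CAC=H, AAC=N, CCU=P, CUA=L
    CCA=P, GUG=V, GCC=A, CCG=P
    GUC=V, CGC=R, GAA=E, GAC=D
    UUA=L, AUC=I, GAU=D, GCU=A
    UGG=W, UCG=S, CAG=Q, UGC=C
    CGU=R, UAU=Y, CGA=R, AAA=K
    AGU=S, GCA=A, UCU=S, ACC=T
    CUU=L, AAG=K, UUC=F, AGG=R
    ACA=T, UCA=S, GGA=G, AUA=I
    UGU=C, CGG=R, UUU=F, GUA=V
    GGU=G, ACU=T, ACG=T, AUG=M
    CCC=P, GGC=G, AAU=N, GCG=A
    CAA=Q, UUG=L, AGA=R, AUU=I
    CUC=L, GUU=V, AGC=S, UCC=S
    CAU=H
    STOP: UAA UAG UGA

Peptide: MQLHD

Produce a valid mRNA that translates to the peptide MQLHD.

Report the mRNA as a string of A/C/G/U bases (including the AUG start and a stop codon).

residue 1: M -> AUG (start codon)
residue 2: Q codons sorted = CAA,CAG -> pick last = CAG
residue 3: L codons sorted = CUA,CUC,CUG,CUU,UUA,UUG -> pick last = UUG
residue 4: H codons sorted = CAC,CAU -> pick last = CAU
residue 5: D codons sorted = GAC,GAU -> pick last = GAU
terminator: stop codons sorted = UAA,UAG,UGA -> pick last = UGA

Answer: mRNA: AUGCAGUUGCAUGAUUGA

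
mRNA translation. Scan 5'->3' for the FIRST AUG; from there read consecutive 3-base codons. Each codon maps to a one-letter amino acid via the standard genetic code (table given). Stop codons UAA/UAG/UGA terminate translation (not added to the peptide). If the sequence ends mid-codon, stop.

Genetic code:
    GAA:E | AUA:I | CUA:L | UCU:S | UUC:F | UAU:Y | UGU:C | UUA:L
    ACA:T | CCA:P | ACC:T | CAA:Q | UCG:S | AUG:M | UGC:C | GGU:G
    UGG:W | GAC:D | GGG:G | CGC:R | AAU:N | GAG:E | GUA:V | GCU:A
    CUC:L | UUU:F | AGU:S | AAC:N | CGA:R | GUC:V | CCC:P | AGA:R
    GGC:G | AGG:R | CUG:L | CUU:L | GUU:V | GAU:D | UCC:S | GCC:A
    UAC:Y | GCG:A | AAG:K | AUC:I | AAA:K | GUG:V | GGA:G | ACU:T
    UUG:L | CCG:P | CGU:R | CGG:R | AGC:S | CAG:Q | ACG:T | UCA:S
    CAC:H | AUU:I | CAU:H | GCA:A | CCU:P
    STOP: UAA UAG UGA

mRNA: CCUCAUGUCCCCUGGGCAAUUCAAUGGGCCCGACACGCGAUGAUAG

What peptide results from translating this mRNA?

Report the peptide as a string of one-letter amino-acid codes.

Answer: MSPGQFNGPDTR

Derivation:
start AUG at pos 4
pos 4: AUG -> M; peptide=M
pos 7: UCC -> S; peptide=MS
pos 10: CCU -> P; peptide=MSP
pos 13: GGG -> G; peptide=MSPG
pos 16: CAA -> Q; peptide=MSPGQ
pos 19: UUC -> F; peptide=MSPGQF
pos 22: AAU -> N; peptide=MSPGQFN
pos 25: GGG -> G; peptide=MSPGQFNG
pos 28: CCC -> P; peptide=MSPGQFNGP
pos 31: GAC -> D; peptide=MSPGQFNGPD
pos 34: ACG -> T; peptide=MSPGQFNGPDT
pos 37: CGA -> R; peptide=MSPGQFNGPDTR
pos 40: UGA -> STOP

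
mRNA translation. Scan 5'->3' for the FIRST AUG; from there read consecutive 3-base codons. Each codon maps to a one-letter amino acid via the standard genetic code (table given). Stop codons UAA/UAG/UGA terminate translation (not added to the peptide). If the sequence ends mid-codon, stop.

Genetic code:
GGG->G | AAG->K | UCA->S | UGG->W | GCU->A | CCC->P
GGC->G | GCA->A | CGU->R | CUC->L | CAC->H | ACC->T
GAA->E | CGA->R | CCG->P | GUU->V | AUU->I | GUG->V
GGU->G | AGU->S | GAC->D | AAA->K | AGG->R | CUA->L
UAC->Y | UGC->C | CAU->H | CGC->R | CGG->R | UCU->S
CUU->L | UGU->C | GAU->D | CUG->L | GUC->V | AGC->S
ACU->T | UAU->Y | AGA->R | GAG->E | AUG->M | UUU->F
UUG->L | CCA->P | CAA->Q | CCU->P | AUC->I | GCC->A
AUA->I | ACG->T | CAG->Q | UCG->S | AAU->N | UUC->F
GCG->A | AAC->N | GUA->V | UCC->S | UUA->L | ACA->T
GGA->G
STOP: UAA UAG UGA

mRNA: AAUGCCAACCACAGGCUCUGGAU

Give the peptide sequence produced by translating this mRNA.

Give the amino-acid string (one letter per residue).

start AUG at pos 1
pos 1: AUG -> M; peptide=M
pos 4: CCA -> P; peptide=MP
pos 7: ACC -> T; peptide=MPT
pos 10: ACA -> T; peptide=MPTT
pos 13: GGC -> G; peptide=MPTTG
pos 16: UCU -> S; peptide=MPTTGS
pos 19: GGA -> G; peptide=MPTTGSG
pos 22: only 1 nt remain (<3), stop (end of mRNA)

Answer: MPTTGSG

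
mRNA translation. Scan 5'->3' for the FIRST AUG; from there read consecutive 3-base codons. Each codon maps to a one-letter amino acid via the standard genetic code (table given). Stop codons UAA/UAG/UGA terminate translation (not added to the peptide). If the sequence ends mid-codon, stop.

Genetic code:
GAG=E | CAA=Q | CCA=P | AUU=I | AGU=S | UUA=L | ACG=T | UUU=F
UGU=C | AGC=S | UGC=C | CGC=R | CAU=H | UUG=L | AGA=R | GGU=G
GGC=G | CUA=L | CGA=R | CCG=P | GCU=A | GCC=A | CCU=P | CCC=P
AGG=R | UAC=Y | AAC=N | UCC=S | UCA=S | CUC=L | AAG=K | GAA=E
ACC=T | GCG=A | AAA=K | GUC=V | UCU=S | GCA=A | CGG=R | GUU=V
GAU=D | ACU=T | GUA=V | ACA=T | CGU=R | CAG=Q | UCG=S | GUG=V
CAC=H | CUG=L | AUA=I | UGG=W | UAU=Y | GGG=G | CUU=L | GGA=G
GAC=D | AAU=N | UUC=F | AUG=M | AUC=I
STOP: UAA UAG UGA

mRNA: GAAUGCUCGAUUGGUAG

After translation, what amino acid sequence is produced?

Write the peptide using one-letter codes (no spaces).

Answer: MLDW

Derivation:
start AUG at pos 2
pos 2: AUG -> M; peptide=M
pos 5: CUC -> L; peptide=ML
pos 8: GAU -> D; peptide=MLD
pos 11: UGG -> W; peptide=MLDW
pos 14: UAG -> STOP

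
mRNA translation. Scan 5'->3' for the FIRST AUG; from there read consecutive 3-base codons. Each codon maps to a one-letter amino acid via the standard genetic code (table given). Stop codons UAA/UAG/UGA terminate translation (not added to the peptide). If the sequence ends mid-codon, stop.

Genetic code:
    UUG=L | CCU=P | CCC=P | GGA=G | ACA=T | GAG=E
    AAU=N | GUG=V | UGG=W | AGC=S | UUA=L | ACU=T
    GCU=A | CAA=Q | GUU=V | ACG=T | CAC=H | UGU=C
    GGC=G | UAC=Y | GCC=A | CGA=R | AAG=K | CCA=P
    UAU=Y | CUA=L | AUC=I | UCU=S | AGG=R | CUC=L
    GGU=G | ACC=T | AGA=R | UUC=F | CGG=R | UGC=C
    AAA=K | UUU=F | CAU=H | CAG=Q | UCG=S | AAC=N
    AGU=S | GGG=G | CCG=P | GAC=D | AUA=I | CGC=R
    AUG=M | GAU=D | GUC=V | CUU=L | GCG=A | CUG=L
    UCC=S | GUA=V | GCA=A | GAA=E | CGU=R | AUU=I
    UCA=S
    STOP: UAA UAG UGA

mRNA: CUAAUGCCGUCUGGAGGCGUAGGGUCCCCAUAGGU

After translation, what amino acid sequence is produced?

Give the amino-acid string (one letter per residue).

start AUG at pos 3
pos 3: AUG -> M; peptide=M
pos 6: CCG -> P; peptide=MP
pos 9: UCU -> S; peptide=MPS
pos 12: GGA -> G; peptide=MPSG
pos 15: GGC -> G; peptide=MPSGG
pos 18: GUA -> V; peptide=MPSGGV
pos 21: GGG -> G; peptide=MPSGGVG
pos 24: UCC -> S; peptide=MPSGGVGS
pos 27: CCA -> P; peptide=MPSGGVGSP
pos 30: UAG -> STOP

Answer: MPSGGVGSP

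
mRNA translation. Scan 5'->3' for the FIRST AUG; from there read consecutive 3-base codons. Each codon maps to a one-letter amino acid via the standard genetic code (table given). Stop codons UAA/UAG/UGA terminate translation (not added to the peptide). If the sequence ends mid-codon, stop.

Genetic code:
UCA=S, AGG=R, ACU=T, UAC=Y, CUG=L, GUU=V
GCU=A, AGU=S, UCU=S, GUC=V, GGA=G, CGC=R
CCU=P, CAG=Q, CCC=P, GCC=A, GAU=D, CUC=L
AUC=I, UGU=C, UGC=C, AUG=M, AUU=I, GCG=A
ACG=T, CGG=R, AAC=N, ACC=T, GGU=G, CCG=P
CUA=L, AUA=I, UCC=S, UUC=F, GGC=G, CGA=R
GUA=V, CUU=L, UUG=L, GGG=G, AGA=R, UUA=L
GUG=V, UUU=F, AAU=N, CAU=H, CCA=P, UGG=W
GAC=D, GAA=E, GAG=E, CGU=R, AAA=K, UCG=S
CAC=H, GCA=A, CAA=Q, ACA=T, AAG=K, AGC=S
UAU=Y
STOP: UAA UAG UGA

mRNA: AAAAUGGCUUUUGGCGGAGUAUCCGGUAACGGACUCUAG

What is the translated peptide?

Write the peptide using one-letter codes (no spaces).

Answer: MAFGGVSGNGL

Derivation:
start AUG at pos 3
pos 3: AUG -> M; peptide=M
pos 6: GCU -> A; peptide=MA
pos 9: UUU -> F; peptide=MAF
pos 12: GGC -> G; peptide=MAFG
pos 15: GGA -> G; peptide=MAFGG
pos 18: GUA -> V; peptide=MAFGGV
pos 21: UCC -> S; peptide=MAFGGVS
pos 24: GGU -> G; peptide=MAFGGVSG
pos 27: AAC -> N; peptide=MAFGGVSGN
pos 30: GGA -> G; peptide=MAFGGVSGNG
pos 33: CUC -> L; peptide=MAFGGVSGNGL
pos 36: UAG -> STOP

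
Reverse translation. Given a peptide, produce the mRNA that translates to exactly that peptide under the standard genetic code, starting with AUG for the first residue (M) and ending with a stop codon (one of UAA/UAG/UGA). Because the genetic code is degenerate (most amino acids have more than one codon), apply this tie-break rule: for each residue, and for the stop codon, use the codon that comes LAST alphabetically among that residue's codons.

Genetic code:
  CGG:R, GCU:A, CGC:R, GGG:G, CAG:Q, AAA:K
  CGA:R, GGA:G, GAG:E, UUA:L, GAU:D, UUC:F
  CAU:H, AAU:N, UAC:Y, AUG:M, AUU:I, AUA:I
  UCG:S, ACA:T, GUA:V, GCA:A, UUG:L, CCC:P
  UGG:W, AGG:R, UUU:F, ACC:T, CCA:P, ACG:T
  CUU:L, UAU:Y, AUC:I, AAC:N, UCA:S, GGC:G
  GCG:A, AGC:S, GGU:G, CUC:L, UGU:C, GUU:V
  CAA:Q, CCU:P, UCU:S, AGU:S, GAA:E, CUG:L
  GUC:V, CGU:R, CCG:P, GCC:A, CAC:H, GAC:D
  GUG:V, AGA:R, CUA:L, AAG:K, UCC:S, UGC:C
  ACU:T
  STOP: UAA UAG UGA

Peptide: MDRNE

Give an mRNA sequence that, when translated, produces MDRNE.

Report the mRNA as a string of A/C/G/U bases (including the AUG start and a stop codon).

residue 1: M -> AUG (start codon)
residue 2: D codons sorted = GAC,GAU -> pick last = GAU
residue 3: R codons sorted = AGA,AGG,CGA,CGC,CGG,CGU -> pick last = CGU
residue 4: N codons sorted = AAC,AAU -> pick last = AAU
residue 5: E codons sorted = GAA,GAG -> pick last = GAG
terminator: stop codons sorted = UAA,UAG,UGA -> pick last = UGA

Answer: mRNA: AUGGAUCGUAAUGAGUGA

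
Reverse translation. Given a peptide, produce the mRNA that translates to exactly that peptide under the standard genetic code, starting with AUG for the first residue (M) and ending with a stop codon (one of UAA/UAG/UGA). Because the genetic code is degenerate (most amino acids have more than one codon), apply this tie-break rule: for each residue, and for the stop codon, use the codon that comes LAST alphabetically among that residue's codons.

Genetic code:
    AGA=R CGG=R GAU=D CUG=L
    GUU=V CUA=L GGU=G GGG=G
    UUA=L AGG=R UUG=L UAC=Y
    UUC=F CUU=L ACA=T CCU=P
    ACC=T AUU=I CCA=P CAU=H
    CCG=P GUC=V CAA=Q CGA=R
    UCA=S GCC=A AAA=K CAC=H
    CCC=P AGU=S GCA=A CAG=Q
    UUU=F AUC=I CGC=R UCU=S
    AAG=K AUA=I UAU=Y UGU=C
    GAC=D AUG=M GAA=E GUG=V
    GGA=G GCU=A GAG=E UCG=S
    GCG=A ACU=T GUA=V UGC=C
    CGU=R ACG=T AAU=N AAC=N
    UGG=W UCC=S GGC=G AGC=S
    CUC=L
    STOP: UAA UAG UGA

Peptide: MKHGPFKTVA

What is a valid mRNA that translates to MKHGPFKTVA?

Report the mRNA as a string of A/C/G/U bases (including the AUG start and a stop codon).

Answer: mRNA: AUGAAGCAUGGUCCUUUUAAGACUGUUGCUUGA

Derivation:
residue 1: M -> AUG (start codon)
residue 2: K codons sorted = AAA,AAG -> pick last = AAG
residue 3: H codons sorted = CAC,CAU -> pick last = CAU
residue 4: G codons sorted = GGA,GGC,GGG,GGU -> pick last = GGU
residue 5: P codons sorted = CCA,CCC,CCG,CCU -> pick last = CCU
residue 6: F codons sorted = UUC,UUU -> pick last = UUU
residue 7: K codons sorted = AAA,AAG -> pick last = AAG
residue 8: T codons sorted = ACA,ACC,ACG,ACU -> pick last = ACU
residue 9: V codons sorted = GUA,GUC,GUG,GUU -> pick last = GUU
residue 10: A codons sorted = GCA,GCC,GCG,GCU -> pick last = GCU
terminator: stop codons sorted = UAA,UAG,UGA -> pick last = UGA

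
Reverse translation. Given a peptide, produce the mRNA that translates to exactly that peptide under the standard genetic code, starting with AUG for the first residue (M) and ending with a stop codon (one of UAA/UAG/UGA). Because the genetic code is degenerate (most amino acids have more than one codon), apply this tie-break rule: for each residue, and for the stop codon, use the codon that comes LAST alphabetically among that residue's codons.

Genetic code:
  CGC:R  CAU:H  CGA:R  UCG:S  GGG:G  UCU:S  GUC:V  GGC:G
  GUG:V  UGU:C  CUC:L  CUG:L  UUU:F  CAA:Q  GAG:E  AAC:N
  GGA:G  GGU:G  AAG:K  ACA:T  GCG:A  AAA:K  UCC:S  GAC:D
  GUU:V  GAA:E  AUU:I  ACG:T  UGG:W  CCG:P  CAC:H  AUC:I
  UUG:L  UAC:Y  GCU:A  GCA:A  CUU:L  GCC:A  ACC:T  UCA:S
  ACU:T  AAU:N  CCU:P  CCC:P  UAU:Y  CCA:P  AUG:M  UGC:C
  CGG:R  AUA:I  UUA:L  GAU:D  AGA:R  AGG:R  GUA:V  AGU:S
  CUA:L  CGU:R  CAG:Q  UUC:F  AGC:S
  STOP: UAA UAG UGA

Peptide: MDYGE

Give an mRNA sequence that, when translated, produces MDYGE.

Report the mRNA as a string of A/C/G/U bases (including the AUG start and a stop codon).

residue 1: M -> AUG (start codon)
residue 2: D codons sorted = GAC,GAU -> pick last = GAU
residue 3: Y codons sorted = UAC,UAU -> pick last = UAU
residue 4: G codons sorted = GGA,GGC,GGG,GGU -> pick last = GGU
residue 5: E codons sorted = GAA,GAG -> pick last = GAG
terminator: stop codons sorted = UAA,UAG,UGA -> pick last = UGA

Answer: mRNA: AUGGAUUAUGGUGAGUGA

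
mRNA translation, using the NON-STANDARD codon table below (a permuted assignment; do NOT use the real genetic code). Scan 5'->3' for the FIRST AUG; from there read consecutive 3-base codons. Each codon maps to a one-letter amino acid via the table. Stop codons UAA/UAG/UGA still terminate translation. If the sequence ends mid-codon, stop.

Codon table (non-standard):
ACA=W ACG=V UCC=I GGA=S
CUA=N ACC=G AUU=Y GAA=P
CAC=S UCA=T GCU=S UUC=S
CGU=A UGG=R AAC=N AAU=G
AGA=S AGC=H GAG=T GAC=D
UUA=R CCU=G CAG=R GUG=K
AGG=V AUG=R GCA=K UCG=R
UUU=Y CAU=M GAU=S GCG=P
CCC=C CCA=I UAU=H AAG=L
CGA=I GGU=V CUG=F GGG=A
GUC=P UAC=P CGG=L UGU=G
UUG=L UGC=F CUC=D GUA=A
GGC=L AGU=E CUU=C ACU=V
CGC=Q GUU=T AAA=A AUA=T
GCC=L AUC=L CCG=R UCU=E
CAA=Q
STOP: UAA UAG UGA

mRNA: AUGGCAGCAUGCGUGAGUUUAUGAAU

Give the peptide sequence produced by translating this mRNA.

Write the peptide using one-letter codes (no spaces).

start AUG at pos 0
pos 0: AUG -> R; peptide=R
pos 3: GCA -> K; peptide=RK
pos 6: GCA -> K; peptide=RKK
pos 9: UGC -> F; peptide=RKKF
pos 12: GUG -> K; peptide=RKKFK
pos 15: AGU -> E; peptide=RKKFKE
pos 18: UUA -> R; peptide=RKKFKER
pos 21: UGA -> STOP

Answer: RKKFKER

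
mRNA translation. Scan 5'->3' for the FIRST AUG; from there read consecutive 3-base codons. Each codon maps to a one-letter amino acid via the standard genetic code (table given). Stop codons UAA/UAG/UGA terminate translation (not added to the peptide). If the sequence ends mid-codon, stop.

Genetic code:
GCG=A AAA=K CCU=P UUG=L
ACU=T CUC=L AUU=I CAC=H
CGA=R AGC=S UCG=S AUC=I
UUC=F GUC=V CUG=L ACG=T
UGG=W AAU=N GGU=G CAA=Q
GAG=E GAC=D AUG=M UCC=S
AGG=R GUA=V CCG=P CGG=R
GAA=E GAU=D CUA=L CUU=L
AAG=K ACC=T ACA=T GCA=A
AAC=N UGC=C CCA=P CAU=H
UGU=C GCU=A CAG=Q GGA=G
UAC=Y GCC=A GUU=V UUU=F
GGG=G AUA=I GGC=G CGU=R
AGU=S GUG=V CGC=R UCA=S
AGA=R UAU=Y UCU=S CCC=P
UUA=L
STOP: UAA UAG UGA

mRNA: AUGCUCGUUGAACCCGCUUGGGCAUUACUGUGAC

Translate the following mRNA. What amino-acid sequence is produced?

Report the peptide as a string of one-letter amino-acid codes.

Answer: MLVEPAWALL

Derivation:
start AUG at pos 0
pos 0: AUG -> M; peptide=M
pos 3: CUC -> L; peptide=ML
pos 6: GUU -> V; peptide=MLV
pos 9: GAA -> E; peptide=MLVE
pos 12: CCC -> P; peptide=MLVEP
pos 15: GCU -> A; peptide=MLVEPA
pos 18: UGG -> W; peptide=MLVEPAW
pos 21: GCA -> A; peptide=MLVEPAWA
pos 24: UUA -> L; peptide=MLVEPAWAL
pos 27: CUG -> L; peptide=MLVEPAWALL
pos 30: UGA -> STOP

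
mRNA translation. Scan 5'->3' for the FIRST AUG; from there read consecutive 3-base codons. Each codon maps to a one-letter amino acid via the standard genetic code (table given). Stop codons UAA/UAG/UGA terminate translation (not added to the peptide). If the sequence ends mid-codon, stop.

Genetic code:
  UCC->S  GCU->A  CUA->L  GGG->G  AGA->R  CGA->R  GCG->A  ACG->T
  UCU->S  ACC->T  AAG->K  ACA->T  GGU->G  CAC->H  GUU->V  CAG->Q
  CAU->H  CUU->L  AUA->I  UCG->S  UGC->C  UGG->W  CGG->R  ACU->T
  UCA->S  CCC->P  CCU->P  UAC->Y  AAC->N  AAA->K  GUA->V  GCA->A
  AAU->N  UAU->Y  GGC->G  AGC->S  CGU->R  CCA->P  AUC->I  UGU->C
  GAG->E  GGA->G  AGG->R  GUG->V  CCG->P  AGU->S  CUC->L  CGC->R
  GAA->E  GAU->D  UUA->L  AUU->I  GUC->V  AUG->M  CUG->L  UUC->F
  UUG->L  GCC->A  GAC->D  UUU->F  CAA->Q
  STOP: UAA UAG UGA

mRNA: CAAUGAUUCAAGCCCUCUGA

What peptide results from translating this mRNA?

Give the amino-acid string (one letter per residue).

Answer: MIQAL

Derivation:
start AUG at pos 2
pos 2: AUG -> M; peptide=M
pos 5: AUU -> I; peptide=MI
pos 8: CAA -> Q; peptide=MIQ
pos 11: GCC -> A; peptide=MIQA
pos 14: CUC -> L; peptide=MIQAL
pos 17: UGA -> STOP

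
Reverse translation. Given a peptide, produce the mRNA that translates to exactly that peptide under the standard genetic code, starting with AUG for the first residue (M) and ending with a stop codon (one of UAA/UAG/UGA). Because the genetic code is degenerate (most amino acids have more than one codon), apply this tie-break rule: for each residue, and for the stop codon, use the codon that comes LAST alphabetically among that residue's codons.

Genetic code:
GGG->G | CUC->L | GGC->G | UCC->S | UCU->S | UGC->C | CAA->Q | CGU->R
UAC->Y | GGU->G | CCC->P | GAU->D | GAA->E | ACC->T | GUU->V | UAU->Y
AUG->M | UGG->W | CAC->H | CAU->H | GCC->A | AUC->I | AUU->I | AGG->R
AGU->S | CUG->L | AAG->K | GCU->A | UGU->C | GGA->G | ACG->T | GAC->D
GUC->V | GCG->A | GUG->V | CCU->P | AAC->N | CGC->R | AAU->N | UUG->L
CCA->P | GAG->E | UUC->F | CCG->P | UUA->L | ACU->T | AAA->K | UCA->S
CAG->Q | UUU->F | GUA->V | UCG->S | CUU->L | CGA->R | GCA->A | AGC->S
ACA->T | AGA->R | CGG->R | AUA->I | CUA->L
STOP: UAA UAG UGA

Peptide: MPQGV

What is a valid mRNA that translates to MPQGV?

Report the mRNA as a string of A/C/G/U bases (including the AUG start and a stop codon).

Answer: mRNA: AUGCCUCAGGGUGUUUGA

Derivation:
residue 1: M -> AUG (start codon)
residue 2: P codons sorted = CCA,CCC,CCG,CCU -> pick last = CCU
residue 3: Q codons sorted = CAA,CAG -> pick last = CAG
residue 4: G codons sorted = GGA,GGC,GGG,GGU -> pick last = GGU
residue 5: V codons sorted = GUA,GUC,GUG,GUU -> pick last = GUU
terminator: stop codons sorted = UAA,UAG,UGA -> pick last = UGA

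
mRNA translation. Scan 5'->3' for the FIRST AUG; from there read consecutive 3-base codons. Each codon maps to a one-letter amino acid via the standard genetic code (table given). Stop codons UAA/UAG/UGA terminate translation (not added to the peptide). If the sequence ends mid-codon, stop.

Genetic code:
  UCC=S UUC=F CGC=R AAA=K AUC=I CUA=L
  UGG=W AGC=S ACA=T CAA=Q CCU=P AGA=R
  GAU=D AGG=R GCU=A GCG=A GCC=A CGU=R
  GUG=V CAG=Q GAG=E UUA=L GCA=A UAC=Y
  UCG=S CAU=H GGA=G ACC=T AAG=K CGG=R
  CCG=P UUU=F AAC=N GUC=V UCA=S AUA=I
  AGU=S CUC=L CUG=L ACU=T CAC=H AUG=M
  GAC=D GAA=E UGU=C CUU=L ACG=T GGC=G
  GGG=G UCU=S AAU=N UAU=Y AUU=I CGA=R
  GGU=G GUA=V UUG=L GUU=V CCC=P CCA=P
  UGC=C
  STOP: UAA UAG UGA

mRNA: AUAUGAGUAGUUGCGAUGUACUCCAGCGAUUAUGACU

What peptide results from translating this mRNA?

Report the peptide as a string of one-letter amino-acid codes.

Answer: MSSCDVLQRL

Derivation:
start AUG at pos 2
pos 2: AUG -> M; peptide=M
pos 5: AGU -> S; peptide=MS
pos 8: AGU -> S; peptide=MSS
pos 11: UGC -> C; peptide=MSSC
pos 14: GAU -> D; peptide=MSSCD
pos 17: GUA -> V; peptide=MSSCDV
pos 20: CUC -> L; peptide=MSSCDVL
pos 23: CAG -> Q; peptide=MSSCDVLQ
pos 26: CGA -> R; peptide=MSSCDVLQR
pos 29: UUA -> L; peptide=MSSCDVLQRL
pos 32: UGA -> STOP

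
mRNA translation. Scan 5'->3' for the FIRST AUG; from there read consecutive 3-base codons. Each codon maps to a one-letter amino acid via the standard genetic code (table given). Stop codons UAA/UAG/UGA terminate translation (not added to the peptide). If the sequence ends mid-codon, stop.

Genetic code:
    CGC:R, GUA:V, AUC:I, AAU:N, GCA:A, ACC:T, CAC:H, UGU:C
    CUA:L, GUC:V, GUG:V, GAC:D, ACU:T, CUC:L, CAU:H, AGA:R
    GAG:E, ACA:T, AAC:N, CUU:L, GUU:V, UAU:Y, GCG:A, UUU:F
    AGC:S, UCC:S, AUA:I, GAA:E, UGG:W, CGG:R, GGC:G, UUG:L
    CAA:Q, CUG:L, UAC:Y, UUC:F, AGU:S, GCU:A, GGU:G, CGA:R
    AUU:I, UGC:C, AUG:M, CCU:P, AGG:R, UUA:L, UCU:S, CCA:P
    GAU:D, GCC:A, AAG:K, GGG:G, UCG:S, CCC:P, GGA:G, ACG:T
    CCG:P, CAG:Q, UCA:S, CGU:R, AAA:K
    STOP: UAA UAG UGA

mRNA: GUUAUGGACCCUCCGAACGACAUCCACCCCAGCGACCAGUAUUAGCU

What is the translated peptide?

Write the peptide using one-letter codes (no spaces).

start AUG at pos 3
pos 3: AUG -> M; peptide=M
pos 6: GAC -> D; peptide=MD
pos 9: CCU -> P; peptide=MDP
pos 12: CCG -> P; peptide=MDPP
pos 15: AAC -> N; peptide=MDPPN
pos 18: GAC -> D; peptide=MDPPND
pos 21: AUC -> I; peptide=MDPPNDI
pos 24: CAC -> H; peptide=MDPPNDIH
pos 27: CCC -> P; peptide=MDPPNDIHP
pos 30: AGC -> S; peptide=MDPPNDIHPS
pos 33: GAC -> D; peptide=MDPPNDIHPSD
pos 36: CAG -> Q; peptide=MDPPNDIHPSDQ
pos 39: UAU -> Y; peptide=MDPPNDIHPSDQY
pos 42: UAG -> STOP

Answer: MDPPNDIHPSDQY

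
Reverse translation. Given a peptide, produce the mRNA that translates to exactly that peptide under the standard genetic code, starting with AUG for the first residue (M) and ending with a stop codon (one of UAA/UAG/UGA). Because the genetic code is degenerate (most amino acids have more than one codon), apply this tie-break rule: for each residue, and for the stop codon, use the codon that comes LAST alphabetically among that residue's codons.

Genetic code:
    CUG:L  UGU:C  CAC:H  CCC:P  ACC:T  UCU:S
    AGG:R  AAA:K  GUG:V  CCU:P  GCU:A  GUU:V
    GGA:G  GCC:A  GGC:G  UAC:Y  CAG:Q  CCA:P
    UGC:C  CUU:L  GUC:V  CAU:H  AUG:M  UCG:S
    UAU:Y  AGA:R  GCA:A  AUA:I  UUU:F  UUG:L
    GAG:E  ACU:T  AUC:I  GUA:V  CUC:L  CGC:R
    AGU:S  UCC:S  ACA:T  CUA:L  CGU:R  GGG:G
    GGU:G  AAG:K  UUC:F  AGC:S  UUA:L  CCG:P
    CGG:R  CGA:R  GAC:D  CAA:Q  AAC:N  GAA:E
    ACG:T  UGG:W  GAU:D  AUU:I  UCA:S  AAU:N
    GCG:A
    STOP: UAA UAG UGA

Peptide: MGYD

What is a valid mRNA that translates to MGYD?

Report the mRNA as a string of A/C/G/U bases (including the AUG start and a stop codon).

Answer: mRNA: AUGGGUUAUGAUUGA

Derivation:
residue 1: M -> AUG (start codon)
residue 2: G codons sorted = GGA,GGC,GGG,GGU -> pick last = GGU
residue 3: Y codons sorted = UAC,UAU -> pick last = UAU
residue 4: D codons sorted = GAC,GAU -> pick last = GAU
terminator: stop codons sorted = UAA,UAG,UGA -> pick last = UGA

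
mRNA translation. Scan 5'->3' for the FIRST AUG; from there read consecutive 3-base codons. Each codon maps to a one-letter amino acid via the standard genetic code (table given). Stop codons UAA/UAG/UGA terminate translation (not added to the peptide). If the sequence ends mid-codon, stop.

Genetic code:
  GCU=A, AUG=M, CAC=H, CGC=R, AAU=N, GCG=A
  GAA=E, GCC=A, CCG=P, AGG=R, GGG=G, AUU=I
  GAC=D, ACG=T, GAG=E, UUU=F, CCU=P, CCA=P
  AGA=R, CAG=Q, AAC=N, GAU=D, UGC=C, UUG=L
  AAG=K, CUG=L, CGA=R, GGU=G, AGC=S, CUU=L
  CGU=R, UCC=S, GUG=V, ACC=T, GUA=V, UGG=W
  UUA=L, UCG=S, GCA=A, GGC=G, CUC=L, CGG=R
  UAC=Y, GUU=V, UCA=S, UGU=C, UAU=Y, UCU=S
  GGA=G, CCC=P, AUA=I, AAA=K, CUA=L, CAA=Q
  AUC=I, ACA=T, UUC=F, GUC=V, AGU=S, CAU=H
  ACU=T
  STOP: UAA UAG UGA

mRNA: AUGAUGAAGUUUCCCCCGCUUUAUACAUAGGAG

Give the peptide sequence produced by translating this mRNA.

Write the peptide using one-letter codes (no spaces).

start AUG at pos 0
pos 0: AUG -> M; peptide=M
pos 3: AUG -> M; peptide=MM
pos 6: AAG -> K; peptide=MMK
pos 9: UUU -> F; peptide=MMKF
pos 12: CCC -> P; peptide=MMKFP
pos 15: CCG -> P; peptide=MMKFPP
pos 18: CUU -> L; peptide=MMKFPPL
pos 21: UAU -> Y; peptide=MMKFPPLY
pos 24: ACA -> T; peptide=MMKFPPLYT
pos 27: UAG -> STOP

Answer: MMKFPPLYT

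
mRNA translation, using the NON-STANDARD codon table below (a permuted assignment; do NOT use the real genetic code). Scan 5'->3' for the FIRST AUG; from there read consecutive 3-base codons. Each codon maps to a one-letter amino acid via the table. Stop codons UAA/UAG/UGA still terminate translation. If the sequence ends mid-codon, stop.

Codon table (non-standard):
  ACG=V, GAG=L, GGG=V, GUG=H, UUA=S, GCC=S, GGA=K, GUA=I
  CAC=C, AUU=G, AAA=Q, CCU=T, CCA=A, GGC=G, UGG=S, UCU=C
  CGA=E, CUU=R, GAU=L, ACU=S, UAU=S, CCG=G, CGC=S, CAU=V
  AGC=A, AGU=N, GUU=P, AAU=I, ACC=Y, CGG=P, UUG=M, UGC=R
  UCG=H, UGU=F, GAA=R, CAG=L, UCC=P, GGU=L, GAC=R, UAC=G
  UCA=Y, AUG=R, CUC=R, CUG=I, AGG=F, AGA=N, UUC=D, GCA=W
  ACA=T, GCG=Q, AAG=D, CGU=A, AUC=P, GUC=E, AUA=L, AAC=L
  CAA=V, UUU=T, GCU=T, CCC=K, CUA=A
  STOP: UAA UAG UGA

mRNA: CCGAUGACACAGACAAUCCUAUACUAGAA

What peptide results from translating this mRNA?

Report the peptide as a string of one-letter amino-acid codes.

start AUG at pos 3
pos 3: AUG -> R; peptide=R
pos 6: ACA -> T; peptide=RT
pos 9: CAG -> L; peptide=RTL
pos 12: ACA -> T; peptide=RTLT
pos 15: AUC -> P; peptide=RTLTP
pos 18: CUA -> A; peptide=RTLTPA
pos 21: UAC -> G; peptide=RTLTPAG
pos 24: UAG -> STOP

Answer: RTLTPAG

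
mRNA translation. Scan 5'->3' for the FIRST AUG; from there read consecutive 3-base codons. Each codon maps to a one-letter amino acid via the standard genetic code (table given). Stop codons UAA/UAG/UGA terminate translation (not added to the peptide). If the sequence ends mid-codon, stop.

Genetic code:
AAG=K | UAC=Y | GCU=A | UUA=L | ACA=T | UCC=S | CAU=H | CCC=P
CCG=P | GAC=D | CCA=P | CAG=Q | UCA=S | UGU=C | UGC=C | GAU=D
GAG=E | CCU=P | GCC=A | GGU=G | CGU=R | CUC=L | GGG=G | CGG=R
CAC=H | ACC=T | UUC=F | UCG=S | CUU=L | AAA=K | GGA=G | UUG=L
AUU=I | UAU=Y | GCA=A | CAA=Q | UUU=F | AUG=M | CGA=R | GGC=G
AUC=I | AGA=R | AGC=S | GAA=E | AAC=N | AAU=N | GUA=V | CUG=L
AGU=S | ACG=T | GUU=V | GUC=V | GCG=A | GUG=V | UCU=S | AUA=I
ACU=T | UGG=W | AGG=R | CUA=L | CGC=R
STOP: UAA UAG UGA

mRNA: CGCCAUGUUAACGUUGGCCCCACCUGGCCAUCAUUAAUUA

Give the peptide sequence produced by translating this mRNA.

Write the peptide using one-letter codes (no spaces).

Answer: MLTLAPPGHH

Derivation:
start AUG at pos 4
pos 4: AUG -> M; peptide=M
pos 7: UUA -> L; peptide=ML
pos 10: ACG -> T; peptide=MLT
pos 13: UUG -> L; peptide=MLTL
pos 16: GCC -> A; peptide=MLTLA
pos 19: CCA -> P; peptide=MLTLAP
pos 22: CCU -> P; peptide=MLTLAPP
pos 25: GGC -> G; peptide=MLTLAPPG
pos 28: CAU -> H; peptide=MLTLAPPGH
pos 31: CAU -> H; peptide=MLTLAPPGHH
pos 34: UAA -> STOP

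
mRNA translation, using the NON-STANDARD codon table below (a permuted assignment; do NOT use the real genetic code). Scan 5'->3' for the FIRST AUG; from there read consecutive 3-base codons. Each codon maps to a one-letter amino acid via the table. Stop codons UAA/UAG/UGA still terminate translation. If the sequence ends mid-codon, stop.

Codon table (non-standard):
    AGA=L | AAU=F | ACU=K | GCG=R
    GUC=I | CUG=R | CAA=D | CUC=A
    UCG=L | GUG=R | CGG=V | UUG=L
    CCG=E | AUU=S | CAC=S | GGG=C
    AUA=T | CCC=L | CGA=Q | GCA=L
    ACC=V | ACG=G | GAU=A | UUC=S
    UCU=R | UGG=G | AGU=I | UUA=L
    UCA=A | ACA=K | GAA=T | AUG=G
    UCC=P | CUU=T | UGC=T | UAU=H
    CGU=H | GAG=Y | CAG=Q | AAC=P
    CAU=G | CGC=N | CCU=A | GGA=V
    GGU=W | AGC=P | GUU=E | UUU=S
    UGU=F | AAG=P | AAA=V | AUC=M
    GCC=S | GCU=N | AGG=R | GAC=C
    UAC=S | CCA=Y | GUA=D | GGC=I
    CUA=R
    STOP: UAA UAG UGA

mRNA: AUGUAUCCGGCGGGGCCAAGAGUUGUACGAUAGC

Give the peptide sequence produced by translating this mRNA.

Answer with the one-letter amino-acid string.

Answer: GHERCYLEDQ

Derivation:
start AUG at pos 0
pos 0: AUG -> G; peptide=G
pos 3: UAU -> H; peptide=GH
pos 6: CCG -> E; peptide=GHE
pos 9: GCG -> R; peptide=GHER
pos 12: GGG -> C; peptide=GHERC
pos 15: CCA -> Y; peptide=GHERCY
pos 18: AGA -> L; peptide=GHERCYL
pos 21: GUU -> E; peptide=GHERCYLE
pos 24: GUA -> D; peptide=GHERCYLED
pos 27: CGA -> Q; peptide=GHERCYLEDQ
pos 30: UAG -> STOP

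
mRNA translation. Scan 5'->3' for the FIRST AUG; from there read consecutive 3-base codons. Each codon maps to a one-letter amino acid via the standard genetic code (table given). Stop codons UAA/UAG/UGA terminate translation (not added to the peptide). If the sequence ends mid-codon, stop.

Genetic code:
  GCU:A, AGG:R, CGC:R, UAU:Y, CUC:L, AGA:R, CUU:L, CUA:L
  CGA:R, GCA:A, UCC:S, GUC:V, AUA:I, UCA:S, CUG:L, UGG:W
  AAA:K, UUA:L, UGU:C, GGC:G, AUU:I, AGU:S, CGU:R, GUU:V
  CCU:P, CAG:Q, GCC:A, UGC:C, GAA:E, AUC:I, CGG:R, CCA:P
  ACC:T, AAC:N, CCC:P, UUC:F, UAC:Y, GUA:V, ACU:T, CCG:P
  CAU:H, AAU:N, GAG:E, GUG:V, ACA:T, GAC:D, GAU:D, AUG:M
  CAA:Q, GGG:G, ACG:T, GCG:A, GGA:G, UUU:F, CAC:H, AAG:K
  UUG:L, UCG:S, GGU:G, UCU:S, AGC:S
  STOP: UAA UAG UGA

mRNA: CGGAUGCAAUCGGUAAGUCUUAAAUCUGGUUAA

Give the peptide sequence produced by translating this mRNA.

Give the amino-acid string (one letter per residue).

start AUG at pos 3
pos 3: AUG -> M; peptide=M
pos 6: CAA -> Q; peptide=MQ
pos 9: UCG -> S; peptide=MQS
pos 12: GUA -> V; peptide=MQSV
pos 15: AGU -> S; peptide=MQSVS
pos 18: CUU -> L; peptide=MQSVSL
pos 21: AAA -> K; peptide=MQSVSLK
pos 24: UCU -> S; peptide=MQSVSLKS
pos 27: GGU -> G; peptide=MQSVSLKSG
pos 30: UAA -> STOP

Answer: MQSVSLKSG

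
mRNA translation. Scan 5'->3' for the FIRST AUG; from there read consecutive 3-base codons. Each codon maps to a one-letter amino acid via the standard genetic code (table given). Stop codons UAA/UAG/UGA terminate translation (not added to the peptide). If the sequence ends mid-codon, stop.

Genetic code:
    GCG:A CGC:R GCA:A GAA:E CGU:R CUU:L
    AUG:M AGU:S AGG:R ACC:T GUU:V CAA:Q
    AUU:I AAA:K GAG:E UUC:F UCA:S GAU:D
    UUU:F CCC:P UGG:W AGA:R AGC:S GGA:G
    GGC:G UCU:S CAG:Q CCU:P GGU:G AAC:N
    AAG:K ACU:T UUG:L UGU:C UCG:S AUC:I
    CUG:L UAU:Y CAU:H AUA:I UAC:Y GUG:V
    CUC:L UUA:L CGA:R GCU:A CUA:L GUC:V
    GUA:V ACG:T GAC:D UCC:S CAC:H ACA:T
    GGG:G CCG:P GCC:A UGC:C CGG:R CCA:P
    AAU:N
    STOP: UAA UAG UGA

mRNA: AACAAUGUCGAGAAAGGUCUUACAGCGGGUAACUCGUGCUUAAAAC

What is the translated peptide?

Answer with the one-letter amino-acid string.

start AUG at pos 4
pos 4: AUG -> M; peptide=M
pos 7: UCG -> S; peptide=MS
pos 10: AGA -> R; peptide=MSR
pos 13: AAG -> K; peptide=MSRK
pos 16: GUC -> V; peptide=MSRKV
pos 19: UUA -> L; peptide=MSRKVL
pos 22: CAG -> Q; peptide=MSRKVLQ
pos 25: CGG -> R; peptide=MSRKVLQR
pos 28: GUA -> V; peptide=MSRKVLQRV
pos 31: ACU -> T; peptide=MSRKVLQRVT
pos 34: CGU -> R; peptide=MSRKVLQRVTR
pos 37: GCU -> A; peptide=MSRKVLQRVTRA
pos 40: UAA -> STOP

Answer: MSRKVLQRVTRA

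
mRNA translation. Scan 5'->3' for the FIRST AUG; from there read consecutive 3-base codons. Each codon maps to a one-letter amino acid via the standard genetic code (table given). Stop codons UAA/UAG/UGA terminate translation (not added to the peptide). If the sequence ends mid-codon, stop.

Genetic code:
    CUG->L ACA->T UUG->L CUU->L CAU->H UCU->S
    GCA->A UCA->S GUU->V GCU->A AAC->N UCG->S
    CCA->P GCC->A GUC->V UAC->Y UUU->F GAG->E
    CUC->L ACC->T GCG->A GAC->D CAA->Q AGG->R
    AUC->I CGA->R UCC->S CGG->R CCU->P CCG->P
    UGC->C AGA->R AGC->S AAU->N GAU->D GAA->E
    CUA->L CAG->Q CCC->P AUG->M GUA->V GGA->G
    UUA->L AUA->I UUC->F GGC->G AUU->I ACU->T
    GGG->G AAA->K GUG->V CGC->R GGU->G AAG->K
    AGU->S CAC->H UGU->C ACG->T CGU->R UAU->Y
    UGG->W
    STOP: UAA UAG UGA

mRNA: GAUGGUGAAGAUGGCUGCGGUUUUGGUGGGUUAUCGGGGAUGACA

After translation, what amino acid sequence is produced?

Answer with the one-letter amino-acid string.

start AUG at pos 1
pos 1: AUG -> M; peptide=M
pos 4: GUG -> V; peptide=MV
pos 7: AAG -> K; peptide=MVK
pos 10: AUG -> M; peptide=MVKM
pos 13: GCU -> A; peptide=MVKMA
pos 16: GCG -> A; peptide=MVKMAA
pos 19: GUU -> V; peptide=MVKMAAV
pos 22: UUG -> L; peptide=MVKMAAVL
pos 25: GUG -> V; peptide=MVKMAAVLV
pos 28: GGU -> G; peptide=MVKMAAVLVG
pos 31: UAU -> Y; peptide=MVKMAAVLVGY
pos 34: CGG -> R; peptide=MVKMAAVLVGYR
pos 37: GGA -> G; peptide=MVKMAAVLVGYRG
pos 40: UGA -> STOP

Answer: MVKMAAVLVGYRG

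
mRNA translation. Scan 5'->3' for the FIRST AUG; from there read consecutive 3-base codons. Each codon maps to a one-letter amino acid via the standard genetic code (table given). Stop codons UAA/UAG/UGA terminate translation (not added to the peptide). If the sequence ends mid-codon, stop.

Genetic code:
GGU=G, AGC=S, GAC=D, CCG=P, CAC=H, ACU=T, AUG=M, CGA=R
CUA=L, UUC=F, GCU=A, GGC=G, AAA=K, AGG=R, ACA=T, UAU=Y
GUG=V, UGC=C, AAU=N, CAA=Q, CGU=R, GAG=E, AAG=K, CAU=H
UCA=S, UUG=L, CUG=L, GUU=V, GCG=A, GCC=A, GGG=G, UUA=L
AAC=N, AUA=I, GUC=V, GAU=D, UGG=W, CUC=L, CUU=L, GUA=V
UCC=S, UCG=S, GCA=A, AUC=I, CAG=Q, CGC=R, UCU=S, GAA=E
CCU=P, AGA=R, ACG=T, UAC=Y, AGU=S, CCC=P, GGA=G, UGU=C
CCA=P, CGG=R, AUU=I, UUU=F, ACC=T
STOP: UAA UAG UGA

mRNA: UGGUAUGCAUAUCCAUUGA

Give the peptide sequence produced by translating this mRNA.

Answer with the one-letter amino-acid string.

Answer: MHIH

Derivation:
start AUG at pos 4
pos 4: AUG -> M; peptide=M
pos 7: CAU -> H; peptide=MH
pos 10: AUC -> I; peptide=MHI
pos 13: CAU -> H; peptide=MHIH
pos 16: UGA -> STOP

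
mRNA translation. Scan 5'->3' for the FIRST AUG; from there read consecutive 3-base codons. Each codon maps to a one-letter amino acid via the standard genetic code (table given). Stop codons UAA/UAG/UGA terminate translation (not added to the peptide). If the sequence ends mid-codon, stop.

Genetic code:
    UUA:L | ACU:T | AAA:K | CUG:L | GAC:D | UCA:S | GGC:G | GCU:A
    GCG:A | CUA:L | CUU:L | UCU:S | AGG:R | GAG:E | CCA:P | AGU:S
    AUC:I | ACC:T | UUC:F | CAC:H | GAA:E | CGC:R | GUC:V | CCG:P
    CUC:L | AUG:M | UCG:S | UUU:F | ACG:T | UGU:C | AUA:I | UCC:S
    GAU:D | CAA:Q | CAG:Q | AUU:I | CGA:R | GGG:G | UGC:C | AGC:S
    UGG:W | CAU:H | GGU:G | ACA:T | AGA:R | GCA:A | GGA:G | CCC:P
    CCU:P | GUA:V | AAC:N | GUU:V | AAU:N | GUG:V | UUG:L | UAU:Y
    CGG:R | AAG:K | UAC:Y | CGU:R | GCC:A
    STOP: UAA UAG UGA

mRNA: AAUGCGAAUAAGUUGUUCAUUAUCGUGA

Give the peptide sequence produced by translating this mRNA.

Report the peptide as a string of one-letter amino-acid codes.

start AUG at pos 1
pos 1: AUG -> M; peptide=M
pos 4: CGA -> R; peptide=MR
pos 7: AUA -> I; peptide=MRI
pos 10: AGU -> S; peptide=MRIS
pos 13: UGU -> C; peptide=MRISC
pos 16: UCA -> S; peptide=MRISCS
pos 19: UUA -> L; peptide=MRISCSL
pos 22: UCG -> S; peptide=MRISCSLS
pos 25: UGA -> STOP

Answer: MRISCSLS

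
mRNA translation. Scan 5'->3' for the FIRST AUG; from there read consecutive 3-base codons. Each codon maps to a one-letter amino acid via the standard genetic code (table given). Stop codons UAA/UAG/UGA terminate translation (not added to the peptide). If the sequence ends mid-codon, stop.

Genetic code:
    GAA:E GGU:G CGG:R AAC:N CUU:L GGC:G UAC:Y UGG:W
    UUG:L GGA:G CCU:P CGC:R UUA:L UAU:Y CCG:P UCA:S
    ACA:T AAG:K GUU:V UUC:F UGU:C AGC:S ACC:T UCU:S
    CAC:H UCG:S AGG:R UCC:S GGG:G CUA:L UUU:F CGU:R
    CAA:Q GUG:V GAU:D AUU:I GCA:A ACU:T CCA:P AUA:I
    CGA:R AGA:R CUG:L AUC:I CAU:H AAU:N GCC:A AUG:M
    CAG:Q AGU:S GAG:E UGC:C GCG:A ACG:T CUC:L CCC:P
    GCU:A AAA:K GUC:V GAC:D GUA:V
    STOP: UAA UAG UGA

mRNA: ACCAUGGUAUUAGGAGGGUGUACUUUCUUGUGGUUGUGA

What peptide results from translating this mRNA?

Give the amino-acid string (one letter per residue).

Answer: MVLGGCTFLWL

Derivation:
start AUG at pos 3
pos 3: AUG -> M; peptide=M
pos 6: GUA -> V; peptide=MV
pos 9: UUA -> L; peptide=MVL
pos 12: GGA -> G; peptide=MVLG
pos 15: GGG -> G; peptide=MVLGG
pos 18: UGU -> C; peptide=MVLGGC
pos 21: ACU -> T; peptide=MVLGGCT
pos 24: UUC -> F; peptide=MVLGGCTF
pos 27: UUG -> L; peptide=MVLGGCTFL
pos 30: UGG -> W; peptide=MVLGGCTFLW
pos 33: UUG -> L; peptide=MVLGGCTFLWL
pos 36: UGA -> STOP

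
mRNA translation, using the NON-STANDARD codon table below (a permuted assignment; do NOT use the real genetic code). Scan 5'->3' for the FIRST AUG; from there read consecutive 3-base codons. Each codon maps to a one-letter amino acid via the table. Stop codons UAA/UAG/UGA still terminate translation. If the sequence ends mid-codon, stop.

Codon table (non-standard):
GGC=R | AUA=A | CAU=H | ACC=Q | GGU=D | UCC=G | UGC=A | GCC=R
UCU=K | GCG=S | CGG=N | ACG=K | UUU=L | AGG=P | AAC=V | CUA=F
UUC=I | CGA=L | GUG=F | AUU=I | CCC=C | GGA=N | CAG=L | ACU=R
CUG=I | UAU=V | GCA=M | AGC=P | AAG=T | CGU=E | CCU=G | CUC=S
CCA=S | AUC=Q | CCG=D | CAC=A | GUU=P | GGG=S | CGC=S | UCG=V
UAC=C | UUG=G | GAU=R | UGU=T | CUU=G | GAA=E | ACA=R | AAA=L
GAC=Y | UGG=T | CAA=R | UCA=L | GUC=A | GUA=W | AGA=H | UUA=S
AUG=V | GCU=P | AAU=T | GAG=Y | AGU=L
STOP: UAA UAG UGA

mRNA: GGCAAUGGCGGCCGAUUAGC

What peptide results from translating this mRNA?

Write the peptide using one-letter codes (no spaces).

start AUG at pos 4
pos 4: AUG -> V; peptide=V
pos 7: GCG -> S; peptide=VS
pos 10: GCC -> R; peptide=VSR
pos 13: GAU -> R; peptide=VSRR
pos 16: UAG -> STOP

Answer: VSRR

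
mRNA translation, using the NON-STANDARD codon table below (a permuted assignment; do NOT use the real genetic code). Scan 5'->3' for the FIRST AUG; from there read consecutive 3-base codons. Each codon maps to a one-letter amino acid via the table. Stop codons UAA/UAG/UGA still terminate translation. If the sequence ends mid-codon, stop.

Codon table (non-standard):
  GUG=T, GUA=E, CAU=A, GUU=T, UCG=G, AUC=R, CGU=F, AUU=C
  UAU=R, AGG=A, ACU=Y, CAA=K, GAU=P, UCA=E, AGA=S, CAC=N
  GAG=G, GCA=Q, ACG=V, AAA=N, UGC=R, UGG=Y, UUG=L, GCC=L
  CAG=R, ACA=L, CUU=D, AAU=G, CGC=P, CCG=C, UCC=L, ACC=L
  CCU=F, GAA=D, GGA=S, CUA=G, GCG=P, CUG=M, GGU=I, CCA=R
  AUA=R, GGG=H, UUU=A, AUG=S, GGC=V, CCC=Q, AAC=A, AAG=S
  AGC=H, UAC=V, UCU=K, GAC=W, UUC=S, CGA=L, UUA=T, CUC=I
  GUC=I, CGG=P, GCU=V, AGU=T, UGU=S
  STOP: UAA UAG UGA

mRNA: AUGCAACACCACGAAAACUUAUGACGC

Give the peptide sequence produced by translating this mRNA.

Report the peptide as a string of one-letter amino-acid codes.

start AUG at pos 0
pos 0: AUG -> S; peptide=S
pos 3: CAA -> K; peptide=SK
pos 6: CAC -> N; peptide=SKN
pos 9: CAC -> N; peptide=SKNN
pos 12: GAA -> D; peptide=SKNND
pos 15: AAC -> A; peptide=SKNNDA
pos 18: UUA -> T; peptide=SKNNDAT
pos 21: UGA -> STOP

Answer: SKNNDAT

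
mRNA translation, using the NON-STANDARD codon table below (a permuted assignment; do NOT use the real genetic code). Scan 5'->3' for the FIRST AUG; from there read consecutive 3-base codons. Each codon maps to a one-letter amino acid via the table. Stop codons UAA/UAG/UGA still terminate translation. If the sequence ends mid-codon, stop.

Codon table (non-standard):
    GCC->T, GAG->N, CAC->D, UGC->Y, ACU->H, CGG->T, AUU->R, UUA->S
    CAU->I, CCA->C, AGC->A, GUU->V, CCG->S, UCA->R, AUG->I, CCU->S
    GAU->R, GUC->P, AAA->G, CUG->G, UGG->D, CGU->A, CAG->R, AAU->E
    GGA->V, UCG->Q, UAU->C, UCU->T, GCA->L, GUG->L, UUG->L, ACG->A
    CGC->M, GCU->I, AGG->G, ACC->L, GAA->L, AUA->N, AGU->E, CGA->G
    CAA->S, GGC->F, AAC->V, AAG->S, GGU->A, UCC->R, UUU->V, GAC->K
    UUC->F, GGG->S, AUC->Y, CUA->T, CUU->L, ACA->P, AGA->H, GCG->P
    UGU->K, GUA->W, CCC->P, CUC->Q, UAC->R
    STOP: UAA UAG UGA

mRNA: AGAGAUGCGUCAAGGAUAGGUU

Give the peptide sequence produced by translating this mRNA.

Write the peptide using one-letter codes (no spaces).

Answer: IASV

Derivation:
start AUG at pos 4
pos 4: AUG -> I; peptide=I
pos 7: CGU -> A; peptide=IA
pos 10: CAA -> S; peptide=IAS
pos 13: GGA -> V; peptide=IASV
pos 16: UAG -> STOP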